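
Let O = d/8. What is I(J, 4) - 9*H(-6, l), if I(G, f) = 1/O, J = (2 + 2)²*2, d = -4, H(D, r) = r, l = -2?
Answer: 16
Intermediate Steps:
O = -½ (O = -4/8 = -4*⅛ = -½ ≈ -0.50000)
J = 32 (J = 4²*2 = 16*2 = 32)
I(G, f) = -2 (I(G, f) = 1/(-½) = 1*(-2) = -2)
I(J, 4) - 9*H(-6, l) = -2 - 9*(-2) = -2 + 18 = 16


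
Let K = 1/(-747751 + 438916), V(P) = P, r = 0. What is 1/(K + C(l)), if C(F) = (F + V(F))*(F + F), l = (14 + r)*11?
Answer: 308835/29297323439 ≈ 1.0541e-5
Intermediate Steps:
l = 154 (l = (14 + 0)*11 = 14*11 = 154)
C(F) = 4*F² (C(F) = (F + F)*(F + F) = (2*F)*(2*F) = 4*F²)
K = -1/308835 (K = 1/(-308835) = -1/308835 ≈ -3.2380e-6)
1/(K + C(l)) = 1/(-1/308835 + 4*154²) = 1/(-1/308835 + 4*23716) = 1/(-1/308835 + 94864) = 1/(29297323439/308835) = 308835/29297323439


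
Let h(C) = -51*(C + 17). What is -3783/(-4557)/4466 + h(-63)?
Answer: 15914922745/6783854 ≈ 2346.0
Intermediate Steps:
h(C) = -867 - 51*C (h(C) = -51*(17 + C) = -867 - 51*C)
-3783/(-4557)/4466 + h(-63) = -3783/(-4557)/4466 + (-867 - 51*(-63)) = -3783*(-1/4557)/4466 + (-867 + 3213) = -(-1261)/(1519*4466) + 2346 = -1*(-1261/6783854) + 2346 = 1261/6783854 + 2346 = 15914922745/6783854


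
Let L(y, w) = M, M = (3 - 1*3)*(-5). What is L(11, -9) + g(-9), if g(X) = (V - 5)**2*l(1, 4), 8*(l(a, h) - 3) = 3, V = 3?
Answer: 27/2 ≈ 13.500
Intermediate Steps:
l(a, h) = 27/8 (l(a, h) = 3 + (1/8)*3 = 3 + 3/8 = 27/8)
M = 0 (M = (3 - 3)*(-5) = 0*(-5) = 0)
g(X) = 27/2 (g(X) = (3 - 5)**2*(27/8) = (-2)**2*(27/8) = 4*(27/8) = 27/2)
L(y, w) = 0
L(11, -9) + g(-9) = 0 + 27/2 = 27/2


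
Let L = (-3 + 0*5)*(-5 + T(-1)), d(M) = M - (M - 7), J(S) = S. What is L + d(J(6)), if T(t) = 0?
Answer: 22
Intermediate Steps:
d(M) = 7 (d(M) = M - (-7 + M) = M + (7 - M) = 7)
L = 15 (L = (-3 + 0*5)*(-5 + 0) = (-3 + 0)*(-5) = -3*(-5) = 15)
L + d(J(6)) = 15 + 7 = 22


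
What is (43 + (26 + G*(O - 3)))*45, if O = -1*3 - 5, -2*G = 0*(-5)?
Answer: 3105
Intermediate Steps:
G = 0 (G = -0*(-5) = -1/2*0 = 0)
O = -8 (O = -3 - 5 = -8)
(43 + (26 + G*(O - 3)))*45 = (43 + (26 + 0*(-8 - 3)))*45 = (43 + (26 + 0*(-11)))*45 = (43 + (26 + 0))*45 = (43 + 26)*45 = 69*45 = 3105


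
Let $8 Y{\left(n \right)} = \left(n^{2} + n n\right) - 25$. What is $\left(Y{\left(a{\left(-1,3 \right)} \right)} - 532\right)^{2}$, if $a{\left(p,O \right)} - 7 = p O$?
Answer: $\frac{18054001}{64} \approx 2.8209 \cdot 10^{5}$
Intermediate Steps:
$a{\left(p,O \right)} = 7 + O p$ ($a{\left(p,O \right)} = 7 + p O = 7 + O p$)
$Y{\left(n \right)} = - \frac{25}{8} + \frac{n^{2}}{4}$ ($Y{\left(n \right)} = \frac{\left(n^{2} + n n\right) - 25}{8} = \frac{\left(n^{2} + n^{2}\right) - 25}{8} = \frac{2 n^{2} - 25}{8} = \frac{-25 + 2 n^{2}}{8} = - \frac{25}{8} + \frac{n^{2}}{4}$)
$\left(Y{\left(a{\left(-1,3 \right)} \right)} - 532\right)^{2} = \left(\left(- \frac{25}{8} + \frac{\left(7 + 3 \left(-1\right)\right)^{2}}{4}\right) - 532\right)^{2} = \left(\left(- \frac{25}{8} + \frac{\left(7 - 3\right)^{2}}{4}\right) - 532\right)^{2} = \left(\left(- \frac{25}{8} + \frac{4^{2}}{4}\right) - 532\right)^{2} = \left(\left(- \frac{25}{8} + \frac{1}{4} \cdot 16\right) - 532\right)^{2} = \left(\left(- \frac{25}{8} + 4\right) - 532\right)^{2} = \left(\frac{7}{8} - 532\right)^{2} = \left(- \frac{4249}{8}\right)^{2} = \frac{18054001}{64}$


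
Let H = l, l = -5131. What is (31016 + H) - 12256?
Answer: 13629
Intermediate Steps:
H = -5131
(31016 + H) - 12256 = (31016 - 5131) - 12256 = 25885 - 12256 = 13629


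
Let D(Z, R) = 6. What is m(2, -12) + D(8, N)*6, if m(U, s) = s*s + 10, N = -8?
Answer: 190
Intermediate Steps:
m(U, s) = 10 + s**2 (m(U, s) = s**2 + 10 = 10 + s**2)
m(2, -12) + D(8, N)*6 = (10 + (-12)**2) + 6*6 = (10 + 144) + 36 = 154 + 36 = 190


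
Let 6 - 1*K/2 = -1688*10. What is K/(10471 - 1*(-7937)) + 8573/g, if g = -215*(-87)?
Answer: 21931029/9564490 ≈ 2.2930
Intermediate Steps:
g = 18705
K = 33772 (K = 12 - (-3376)*10 = 12 - 2*(-16880) = 12 + 33760 = 33772)
K/(10471 - 1*(-7937)) + 8573/g = 33772/(10471 - 1*(-7937)) + 8573/18705 = 33772/(10471 + 7937) + 8573*(1/18705) = 33772/18408 + 8573/18705 = 33772*(1/18408) + 8573/18705 = 8443/4602 + 8573/18705 = 21931029/9564490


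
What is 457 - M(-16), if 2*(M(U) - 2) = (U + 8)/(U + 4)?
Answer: 1364/3 ≈ 454.67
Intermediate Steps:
M(U) = 2 + (8 + U)/(2*(4 + U)) (M(U) = 2 + ((U + 8)/(U + 4))/2 = 2 + ((8 + U)/(4 + U))/2 = 2 + (8 + U)/(2*(4 + U)))
457 - M(-16) = 457 - (24 + 5*(-16))/(2*(4 - 16)) = 457 - (24 - 80)/(2*(-12)) = 457 - (-1)*(-56)/(2*12) = 457 - 1*7/3 = 457 - 7/3 = 1364/3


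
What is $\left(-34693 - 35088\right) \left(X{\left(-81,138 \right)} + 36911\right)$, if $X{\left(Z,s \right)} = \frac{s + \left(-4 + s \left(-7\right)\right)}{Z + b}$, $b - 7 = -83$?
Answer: $- \frac{404440836879}{157} \approx -2.5761 \cdot 10^{9}$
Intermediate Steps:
$b = -76$ ($b = 7 - 83 = -76$)
$X{\left(Z,s \right)} = \frac{-4 - 6 s}{-76 + Z}$ ($X{\left(Z,s \right)} = \frac{s + \left(-4 + s \left(-7\right)\right)}{Z - 76} = \frac{s - \left(4 + 7 s\right)}{-76 + Z} = \frac{-4 - 6 s}{-76 + Z}$)
$\left(-34693 - 35088\right) \left(X{\left(-81,138 \right)} + 36911\right) = \left(-34693 - 35088\right) \left(\frac{2 \left(-2 - 414\right)}{-76 - 81} + 36911\right) = - 69781 \left(\frac{2 \left(-2 - 414\right)}{-157} + 36911\right) = - 69781 \left(2 \left(- \frac{1}{157}\right) \left(-416\right) + 36911\right) = - 69781 \left(\frac{832}{157} + 36911\right) = \left(-69781\right) \frac{5795859}{157} = - \frac{404440836879}{157}$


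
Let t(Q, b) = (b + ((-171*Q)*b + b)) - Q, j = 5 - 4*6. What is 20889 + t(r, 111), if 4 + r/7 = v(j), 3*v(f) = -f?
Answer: -866785/3 ≈ -2.8893e+5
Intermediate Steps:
j = -19 (j = 5 - 24 = -19)
v(f) = -f/3 (v(f) = (-f)/3 = -f/3)
r = 49/3 (r = -28 + 7*(-⅓*(-19)) = -28 + 7*(19/3) = -28 + 133/3 = 49/3 ≈ 16.333)
t(Q, b) = -Q + 2*b - 171*Q*b (t(Q, b) = (b + (-171*Q*b + b)) - Q = (b + (b - 171*Q*b)) - Q = (2*b - 171*Q*b) - Q = -Q + 2*b - 171*Q*b)
20889 + t(r, 111) = 20889 + (-1*49/3 + 2*111 - 171*49/3*111) = 20889 + (-49/3 + 222 - 310023) = 20889 - 929452/3 = -866785/3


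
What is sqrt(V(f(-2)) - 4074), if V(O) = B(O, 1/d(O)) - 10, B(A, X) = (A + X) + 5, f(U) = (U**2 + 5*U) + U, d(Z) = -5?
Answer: 2*I*sqrt(25545)/5 ≈ 63.931*I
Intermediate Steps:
f(U) = U**2 + 6*U
B(A, X) = 5 + A + X
V(O) = -26/5 + O (V(O) = (5 + O + 1/(-5)) - 10 = (5 + O - 1/5) - 10 = (24/5 + O) - 10 = -26/5 + O)
sqrt(V(f(-2)) - 4074) = sqrt((-26/5 - 2*(6 - 2)) - 4074) = sqrt((-26/5 - 2*4) - 4074) = sqrt((-26/5 - 8) - 4074) = sqrt(-66/5 - 4074) = sqrt(-20436/5) = 2*I*sqrt(25545)/5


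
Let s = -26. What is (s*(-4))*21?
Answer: 2184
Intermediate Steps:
(s*(-4))*21 = -26*(-4)*21 = 104*21 = 2184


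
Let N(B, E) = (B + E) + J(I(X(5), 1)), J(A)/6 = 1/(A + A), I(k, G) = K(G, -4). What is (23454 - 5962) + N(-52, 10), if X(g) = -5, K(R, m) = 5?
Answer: 87253/5 ≈ 17451.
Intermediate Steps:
I(k, G) = 5
J(A) = 3/A (J(A) = 6/(A + A) = 6/((2*A)) = 6*(1/(2*A)) = 3/A)
N(B, E) = ⅗ + B + E (N(B, E) = (B + E) + 3/5 = (B + E) + 3*(⅕) = (B + E) + ⅗ = ⅗ + B + E)
(23454 - 5962) + N(-52, 10) = (23454 - 5962) + (⅗ - 52 + 10) = 17492 - 207/5 = 87253/5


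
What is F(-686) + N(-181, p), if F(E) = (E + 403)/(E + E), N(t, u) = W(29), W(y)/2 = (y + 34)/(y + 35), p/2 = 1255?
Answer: 23873/10976 ≈ 2.1750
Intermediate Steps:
p = 2510 (p = 2*1255 = 2510)
W(y) = 2*(34 + y)/(35 + y) (W(y) = 2*((y + 34)/(y + 35)) = 2*((34 + y)/(35 + y)) = 2*(34 + y)/(35 + y))
N(t, u) = 63/32 (N(t, u) = 2*(34 + 29)/(35 + 29) = 2*63/64 = 2*(1/64)*63 = 63/32)
F(E) = (403 + E)/(2*E) (F(E) = (403 + E)/((2*E)) = (403 + E)*(1/(2*E)) = (403 + E)/(2*E))
F(-686) + N(-181, p) = (½)*(403 - 686)/(-686) + 63/32 = (½)*(-1/686)*(-283) + 63/32 = 283/1372 + 63/32 = 23873/10976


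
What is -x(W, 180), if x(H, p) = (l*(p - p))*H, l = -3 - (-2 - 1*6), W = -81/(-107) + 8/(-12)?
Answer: 0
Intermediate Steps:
W = 29/321 (W = -81*(-1/107) + 8*(-1/12) = 81/107 - ⅔ = 29/321 ≈ 0.090343)
l = 5 (l = -3 - (-2 - 6) = -3 - 1*(-8) = -3 + 8 = 5)
x(H, p) = 0 (x(H, p) = (5*(p - p))*H = (5*0)*H = 0*H = 0)
-x(W, 180) = -1*0 = 0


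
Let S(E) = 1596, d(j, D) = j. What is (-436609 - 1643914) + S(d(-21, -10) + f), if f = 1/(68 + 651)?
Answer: -2078927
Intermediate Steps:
f = 1/719 ≈ 0.0013908
(-436609 - 1643914) + S(d(-21, -10) + f) = (-436609 - 1643914) + 1596 = -2080523 + 1596 = -2078927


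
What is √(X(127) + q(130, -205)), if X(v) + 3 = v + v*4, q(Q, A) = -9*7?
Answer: √569 ≈ 23.854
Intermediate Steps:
q(Q, A) = -63
X(v) = -3 + 5*v (X(v) = -3 + (v + v*4) = -3 + (v + 4*v) = -3 + 5*v)
√(X(127) + q(130, -205)) = √((-3 + 5*127) - 63) = √((-3 + 635) - 63) = √(632 - 63) = √569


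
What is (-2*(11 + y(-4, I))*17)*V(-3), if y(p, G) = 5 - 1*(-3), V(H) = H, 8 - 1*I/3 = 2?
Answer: 1938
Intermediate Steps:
I = 18 (I = 24 - 3*2 = 24 - 6 = 18)
y(p, G) = 8 (y(p, G) = 5 + 3 = 8)
(-2*(11 + y(-4, I))*17)*V(-3) = -2*(11 + 8)*17*(-3) = -38*17*(-3) = -2*323*(-3) = -646*(-3) = 1938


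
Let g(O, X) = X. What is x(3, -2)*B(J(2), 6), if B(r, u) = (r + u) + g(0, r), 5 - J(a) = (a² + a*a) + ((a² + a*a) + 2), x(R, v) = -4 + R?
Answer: 20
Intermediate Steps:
J(a) = 3 - 4*a² (J(a) = 5 - ((a² + a*a) + ((a² + a*a) + 2)) = 5 - ((a² + a²) + ((a² + a²) + 2)) = 5 - (2*a² + (2*a² + 2)) = 5 - (2*a² + (2 + 2*a²)) = 5 - (2 + 4*a²) = 5 + (-2 - 4*a²) = 3 - 4*a²)
B(r, u) = u + 2*r (B(r, u) = (r + u) + r = u + 2*r)
x(3, -2)*B(J(2), 6) = (-4 + 3)*(6 + 2*(3 - 4*2²)) = -(6 + 2*(3 - 4*4)) = -(6 + 2*(3 - 16)) = -(6 + 2*(-13)) = -(6 - 26) = -1*(-20) = 20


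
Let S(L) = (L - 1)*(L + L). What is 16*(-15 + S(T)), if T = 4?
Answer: 144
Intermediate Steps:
S(L) = 2*L*(-1 + L) (S(L) = (-1 + L)*(2*L) = 2*L*(-1 + L))
16*(-15 + S(T)) = 16*(-15 + 2*4*(-1 + 4)) = 16*(-15 + 2*4*3) = 16*(-15 + 24) = 16*9 = 144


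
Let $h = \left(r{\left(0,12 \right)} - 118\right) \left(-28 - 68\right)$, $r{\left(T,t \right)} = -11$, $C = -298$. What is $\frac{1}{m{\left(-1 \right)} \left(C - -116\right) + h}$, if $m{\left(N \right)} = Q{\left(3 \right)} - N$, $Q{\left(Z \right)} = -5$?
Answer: $\frac{1}{13112} \approx 7.6266 \cdot 10^{-5}$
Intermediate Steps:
$m{\left(N \right)} = -5 - N$
$h = 12384$ ($h = \left(-11 - 118\right) \left(-28 - 68\right) = \left(-129\right) \left(-96\right) = 12384$)
$\frac{1}{m{\left(-1 \right)} \left(C - -116\right) + h} = \frac{1}{\left(-5 - -1\right) \left(-298 - -116\right) + 12384} = \frac{1}{\left(-5 + 1\right) \left(-298 + 116\right) + 12384} = \frac{1}{\left(-4\right) \left(-182\right) + 12384} = \frac{1}{728 + 12384} = \frac{1}{13112}$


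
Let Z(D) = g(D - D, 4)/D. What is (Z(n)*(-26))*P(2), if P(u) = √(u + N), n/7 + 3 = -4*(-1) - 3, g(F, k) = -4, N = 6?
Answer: -104*√2/7 ≈ -21.011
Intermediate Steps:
n = -14 (n = -21 + 7*(-4*(-1) - 3) = -21 + 7*(4 - 3) = -21 + 7*1 = -21 + 7 = -14)
Z(D) = -4/D
P(u) = √(6 + u) (P(u) = √(u + 6) = √(6 + u))
(Z(n)*(-26))*P(2) = (-4/(-14)*(-26))*√(6 + 2) = (-4*(-1/14)*(-26))*√8 = ((2/7)*(-26))*(2*√2) = -104*√2/7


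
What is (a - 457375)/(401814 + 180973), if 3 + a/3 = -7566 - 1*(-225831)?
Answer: 197411/582787 ≈ 0.33874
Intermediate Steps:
a = 654786 (a = -9 + 3*(-7566 - 1*(-225831)) = -9 + 3*(-7566 + 225831) = -9 + 3*218265 = -9 + 654795 = 654786)
(a - 457375)/(401814 + 180973) = (654786 - 457375)/(401814 + 180973) = 197411/582787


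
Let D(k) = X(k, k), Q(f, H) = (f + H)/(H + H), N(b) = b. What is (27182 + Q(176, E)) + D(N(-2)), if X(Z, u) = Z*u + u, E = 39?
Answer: 2120567/78 ≈ 27187.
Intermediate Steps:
Q(f, H) = (H + f)/(2*H) (Q(f, H) = (H + f)/((2*H)) = (H + f)*(1/(2*H)) = (H + f)/(2*H))
X(Z, u) = u + Z*u
D(k) = k*(1 + k)
(27182 + Q(176, E)) + D(N(-2)) = (27182 + (½)*(39 + 176)/39) - 2*(1 - 2) = (27182 + (½)*(1/39)*215) - 2*(-1) = (27182 + 215/78) + 2 = 2120411/78 + 2 = 2120567/78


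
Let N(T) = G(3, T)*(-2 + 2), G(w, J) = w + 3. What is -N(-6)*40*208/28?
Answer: 0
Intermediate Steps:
G(w, J) = 3 + w
N(T) = 0 (N(T) = (3 + 3)*(-2 + 2) = 6*0 = 0)
-N(-6)*40*208/28 = -0*40*208/28 = -0*208*(1/28) = -0*52/7 = -1*0 = 0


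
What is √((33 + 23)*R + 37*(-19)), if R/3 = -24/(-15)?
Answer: I*√10855/5 ≈ 20.837*I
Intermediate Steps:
R = 24/5 (R = 3*(-24/(-15)) = 3*(-24*(-1/15)) = 3*(8/5) = 24/5 ≈ 4.8000)
√((33 + 23)*R + 37*(-19)) = √((33 + 23)*(24/5) + 37*(-19)) = √(56*(24/5) - 703) = √(1344/5 - 703) = √(-2171/5) = I*√10855/5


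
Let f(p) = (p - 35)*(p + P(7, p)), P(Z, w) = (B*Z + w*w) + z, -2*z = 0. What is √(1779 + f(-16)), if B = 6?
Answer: I*√12603 ≈ 112.26*I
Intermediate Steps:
z = 0 (z = -½*0 = 0)
P(Z, w) = w² + 6*Z (P(Z, w) = (6*Z + w*w) + 0 = (6*Z + w²) + 0 = (w² + 6*Z) + 0 = w² + 6*Z)
f(p) = (-35 + p)*(42 + p + p²) (f(p) = (p - 35)*(p + (p² + 6*7)) = (-35 + p)*(p + (p² + 42)) = (-35 + p)*(p + (42 + p²)) = (-35 + p)*(42 + p + p²))
√(1779 + f(-16)) = √(1779 + (-1470 + (-16)³ - 34*(-16)² + 7*(-16))) = √(1779 + (-1470 - 4096 - 34*256 - 112)) = √(1779 + (-1470 - 4096 - 8704 - 112)) = √(1779 - 14382) = √(-12603) = I*√12603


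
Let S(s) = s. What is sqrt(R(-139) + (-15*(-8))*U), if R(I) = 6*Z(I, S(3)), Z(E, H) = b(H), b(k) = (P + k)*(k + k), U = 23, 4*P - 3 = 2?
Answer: sqrt(2913) ≈ 53.972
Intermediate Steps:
P = 5/4 (P = 3/4 + (1/4)*2 = 3/4 + 1/2 = 5/4 ≈ 1.2500)
b(k) = 2*k*(5/4 + k) (b(k) = (5/4 + k)*(k + k) = (5/4 + k)*(2*k) = 2*k*(5/4 + k))
Z(E, H) = H*(5 + 4*H)/2
R(I) = 153 (R(I) = 6*((1/2)*3*(5 + 4*3)) = 6*((1/2)*3*(5 + 12)) = 6*((1/2)*3*17) = 6*(51/2) = 153)
sqrt(R(-139) + (-15*(-8))*U) = sqrt(153 - 15*(-8)*23) = sqrt(153 + 120*23) = sqrt(153 + 2760) = sqrt(2913)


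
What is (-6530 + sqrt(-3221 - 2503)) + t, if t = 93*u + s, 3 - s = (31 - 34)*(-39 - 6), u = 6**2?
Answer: -3314 + 6*I*sqrt(159) ≈ -3314.0 + 75.657*I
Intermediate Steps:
u = 36
s = -132 (s = 3 - (31 - 34)*(-39 - 6) = 3 - (-3)*(-45) = 3 - 1*135 = 3 - 135 = -132)
t = 3216 (t = 93*36 - 132 = 3348 - 132 = 3216)
(-6530 + sqrt(-3221 - 2503)) + t = (-6530 + sqrt(-3221 - 2503)) + 3216 = (-6530 + sqrt(-5724)) + 3216 = (-6530 + 6*I*sqrt(159)) + 3216 = -3314 + 6*I*sqrt(159)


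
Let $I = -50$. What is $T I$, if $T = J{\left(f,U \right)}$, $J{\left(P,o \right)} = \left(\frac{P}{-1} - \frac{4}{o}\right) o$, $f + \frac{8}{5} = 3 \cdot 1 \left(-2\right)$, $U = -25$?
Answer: $9700$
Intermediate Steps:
$f = - \frac{38}{5}$ ($f = - \frac{8}{5} + 3 \cdot 1 \left(-2\right) = - \frac{8}{5} + 3 \left(-2\right) = - \frac{8}{5} - 6 = - \frac{38}{5} \approx -7.6$)
$J{\left(P,o \right)} = o \left(- P - \frac{4}{o}\right)$ ($J{\left(P,o \right)} = \left(P \left(-1\right) - \frac{4}{o}\right) o = \left(- P - \frac{4}{o}\right) o = o \left(- P - \frac{4}{o}\right)$)
$T = -194$ ($T = -4 - \left(- \frac{38}{5}\right) \left(-25\right) = -4 - 190 = -194$)
$T I = \left(-194\right) \left(-50\right) = 9700$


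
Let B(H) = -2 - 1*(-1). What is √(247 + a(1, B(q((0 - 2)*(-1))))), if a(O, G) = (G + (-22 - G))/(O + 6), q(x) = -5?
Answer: √11949/7 ≈ 15.616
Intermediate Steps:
B(H) = -1 (B(H) = -2 + 1 = -1)
a(O, G) = -22/(6 + O)
√(247 + a(1, B(q((0 - 2)*(-1))))) = √(247 - 22/(6 + 1)) = √(247 - 22/7) = √(1707/7) = √11949/7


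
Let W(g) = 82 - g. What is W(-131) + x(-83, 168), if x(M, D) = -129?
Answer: 84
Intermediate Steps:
W(-131) + x(-83, 168) = (82 - 1*(-131)) - 129 = (82 + 131) - 129 = 213 - 129 = 84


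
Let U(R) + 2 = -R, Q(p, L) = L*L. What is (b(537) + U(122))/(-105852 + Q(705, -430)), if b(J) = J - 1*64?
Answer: 349/79048 ≈ 0.0044150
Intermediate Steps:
Q(p, L) = L**2
U(R) = -2 - R
b(J) = -64 + J (b(J) = J - 64 = -64 + J)
(b(537) + U(122))/(-105852 + Q(705, -430)) = ((-64 + 537) + (-2 - 1*122))/(-105852 + (-430)**2) = (473 + (-2 - 122))/(-105852 + 184900) = (473 - 124)/79048 = 349*(1/79048) = 349/79048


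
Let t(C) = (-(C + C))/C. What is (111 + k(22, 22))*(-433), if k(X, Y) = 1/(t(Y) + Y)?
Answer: -961693/20 ≈ -48085.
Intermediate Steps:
t(C) = -2 (t(C) = (-2*C)/C = -2)
k(X, Y) = 1/(-2 + Y)
(111 + k(22, 22))*(-433) = (111 + 1/(-2 + 22))*(-433) = (111 + 1/20)*(-433) = (2221/20)*(-433) = -961693/20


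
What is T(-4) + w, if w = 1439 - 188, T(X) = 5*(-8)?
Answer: 1211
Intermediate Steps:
T(X) = -40
w = 1251
T(-4) + w = -40 + 1251 = 1211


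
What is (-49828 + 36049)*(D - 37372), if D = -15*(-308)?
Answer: 451289808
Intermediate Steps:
D = 4620
(-49828 + 36049)*(D - 37372) = (-49828 + 36049)*(4620 - 37372) = -13779*(-32752) = 451289808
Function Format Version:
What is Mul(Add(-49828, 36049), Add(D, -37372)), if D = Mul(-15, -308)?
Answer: 451289808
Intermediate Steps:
D = 4620
Mul(Add(-49828, 36049), Add(D, -37372)) = Mul(Add(-49828, 36049), Add(4620, -37372)) = Mul(-13779, -32752) = 451289808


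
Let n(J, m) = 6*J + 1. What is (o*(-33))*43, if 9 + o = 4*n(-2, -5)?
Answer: 75207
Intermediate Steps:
n(J, m) = 1 + 6*J
o = -53 (o = -9 + 4*(1 + 6*(-2)) = -9 + 4*(1 - 12) = -9 + 4*(-11) = -9 - 44 = -53)
(o*(-33))*43 = -53*(-33)*43 = 1749*43 = 75207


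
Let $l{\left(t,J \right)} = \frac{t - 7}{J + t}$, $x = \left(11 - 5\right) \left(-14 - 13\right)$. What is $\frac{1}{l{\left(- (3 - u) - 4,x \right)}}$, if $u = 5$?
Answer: $\frac{164}{9} \approx 18.222$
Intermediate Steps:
$x = -162$ ($x = 6 \left(-27\right) = -162$)
$l{\left(t,J \right)} = \frac{-7 + t}{J + t}$
$\frac{1}{l{\left(- (3 - u) - 4,x \right)}} = \frac{1}{\frac{1}{-162 - \left(7 - 5\right)} \left(-7 - \left(7 - 5\right)\right)} = \frac{1}{\frac{1}{-162 - 2} \left(-7 - 2\right)} = \frac{1}{\frac{1}{-164} \left(-9\right)} = \frac{1}{\left(- \frac{1}{164}\right) \left(-9\right)} = \frac{1}{\frac{9}{164}} = \frac{164}{9}$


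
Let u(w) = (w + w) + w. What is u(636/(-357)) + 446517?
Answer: 53134887/119 ≈ 4.4651e+5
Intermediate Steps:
u(w) = 3*w (u(w) = 2*w + w = 3*w)
u(636/(-357)) + 446517 = 3*(636/(-357)) + 446517 = 3*(636*(-1/357)) + 446517 = 3*(-212/119) + 446517 = -636/119 + 446517 = 53134887/119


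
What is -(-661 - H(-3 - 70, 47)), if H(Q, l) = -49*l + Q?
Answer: -1715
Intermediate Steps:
H(Q, l) = Q - 49*l
-(-661 - H(-3 - 70, 47)) = -(-661 - ((-3 - 70) - 49*47)) = -(-661 - (-73 - 2303)) = -(-661 - 1*(-2376)) = -(-661 + 2376) = -1*1715 = -1715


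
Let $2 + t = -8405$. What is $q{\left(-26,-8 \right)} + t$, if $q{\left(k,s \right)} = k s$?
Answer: $-8199$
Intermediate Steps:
$t = -8407$ ($t = -2 - 8405 = -8407$)
$q{\left(-26,-8 \right)} + t = \left(-26\right) \left(-8\right) - 8407 = 208 - 8407 = -8199$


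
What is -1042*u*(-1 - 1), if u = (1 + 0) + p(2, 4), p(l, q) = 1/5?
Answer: 12504/5 ≈ 2500.8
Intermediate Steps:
p(l, q) = ⅕
u = 6/5 (u = (1 + 0) + ⅕ = 1 + ⅕ = 6/5 ≈ 1.2000)
-1042*u*(-1 - 1) = -6252*(-1 - 1)/5 = -6252*(-2)/5 = -1042*(-12/5) = 12504/5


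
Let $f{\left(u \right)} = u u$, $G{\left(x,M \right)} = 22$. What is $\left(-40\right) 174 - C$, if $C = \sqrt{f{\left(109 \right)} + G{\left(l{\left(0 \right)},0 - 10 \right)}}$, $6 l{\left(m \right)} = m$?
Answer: $-6960 - \sqrt{11903} \approx -7069.1$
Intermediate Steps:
$l{\left(m \right)} = \frac{m}{6}$
$f{\left(u \right)} = u^{2}$
$C = \sqrt{11903}$ ($C = \sqrt{109^{2} + 22} = \sqrt{11881 + 22} = \sqrt{11903} \approx 109.1$)
$\left(-40\right) 174 - C = \left(-40\right) 174 - \sqrt{11903} = -6960 - \sqrt{11903}$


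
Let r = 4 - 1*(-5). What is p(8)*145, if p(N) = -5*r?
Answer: -6525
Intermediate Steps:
r = 9 (r = 4 + 5 = 9)
p(N) = -45 (p(N) = -5*9 = -45)
p(8)*145 = -45*145 = -6525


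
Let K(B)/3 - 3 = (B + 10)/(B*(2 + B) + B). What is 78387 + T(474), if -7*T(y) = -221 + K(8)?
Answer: 24152497/308 ≈ 78417.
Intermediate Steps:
K(B) = 9 + 3*(10 + B)/(B + B*(2 + B)) (K(B) = 9 + 3*((B + 10)/(B*(2 + B) + B)) = 9 + 3*((10 + B)/(B + B*(2 + B))) = 9 + 3*(10 + B)/(B + B*(2 + B)))
T(y) = 9301/308 (T(y) = -(-221 + 3*(10 + 3*8² + 10*8)/(8*(3 + 8)))/7 = -(-221 + 3*(⅛)*(10 + 3*64 + 80)/11)/7 = -(-221 + 3*(⅛)*(1/11)*(10 + 192 + 80))/7 = -(-221 + 3*(⅛)*(1/11)*282)/7 = -(-221 + 423/44)/7 = -⅐*(-9301/44) = 9301/308)
78387 + T(474) = 78387 + 9301/308 = 24152497/308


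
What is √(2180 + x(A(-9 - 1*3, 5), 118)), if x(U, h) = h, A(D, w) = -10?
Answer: √2298 ≈ 47.937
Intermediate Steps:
√(2180 + x(A(-9 - 1*3, 5), 118)) = √(2180 + 118) = √2298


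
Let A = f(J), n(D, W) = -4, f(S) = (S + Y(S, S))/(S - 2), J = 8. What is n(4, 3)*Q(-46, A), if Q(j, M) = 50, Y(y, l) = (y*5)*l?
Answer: -200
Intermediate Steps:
Y(y, l) = 5*l*y (Y(y, l) = (5*y)*l = 5*l*y)
f(S) = (S + 5*S**2)/(-2 + S) (f(S) = (S + 5*S*S)/(S - 2) = (S + 5*S**2)/(-2 + S))
A = 164/3 (A = 8*(1 + 5*8)/(-2 + 8) = 8*(1 + 40)/6 = 8*(1/6)*41 = 164/3 ≈ 54.667)
n(4, 3)*Q(-46, A) = -4*50 = -200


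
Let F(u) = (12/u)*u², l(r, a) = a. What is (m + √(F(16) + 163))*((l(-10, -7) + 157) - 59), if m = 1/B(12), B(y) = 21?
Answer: 13/3 + 91*√355 ≈ 1718.9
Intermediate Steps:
F(u) = 12*u
m = 1/21 ≈ 0.047619
(m + √(F(16) + 163))*((l(-10, -7) + 157) - 59) = (1/21 + √(12*16 + 163))*((-7 + 157) - 59) = (1/21 + √(192 + 163))*(150 - 59) = (1/21 + √355)*91 = 13/3 + 91*√355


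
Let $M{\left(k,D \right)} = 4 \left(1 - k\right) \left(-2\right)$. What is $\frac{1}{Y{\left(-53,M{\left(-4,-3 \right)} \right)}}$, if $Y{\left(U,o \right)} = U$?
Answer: $- \frac{1}{53} \approx -0.018868$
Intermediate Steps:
$M{\left(k,D \right)} = -8 + 8 k$ ($M{\left(k,D \right)} = \left(4 - 4 k\right) \left(-2\right) = -8 + 8 k$)
$\frac{1}{Y{\left(-53,M{\left(-4,-3 \right)} \right)}} = \frac{1}{-53} = - \frac{1}{53}$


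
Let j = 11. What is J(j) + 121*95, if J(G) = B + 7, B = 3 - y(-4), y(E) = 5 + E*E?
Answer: 11484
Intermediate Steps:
y(E) = 5 + E²
B = -18 (B = 3 - (5 + (-4)²) = 3 - (5 + 16) = 3 - 1*21 = 3 - 21 = -18)
J(G) = -11 (J(G) = -18 + 7 = -11)
J(j) + 121*95 = -11 + 121*95 = -11 + 11495 = 11484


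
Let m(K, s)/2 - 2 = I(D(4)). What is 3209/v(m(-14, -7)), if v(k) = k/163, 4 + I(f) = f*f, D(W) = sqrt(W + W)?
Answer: 523067/12 ≈ 43589.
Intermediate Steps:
D(W) = sqrt(2)*sqrt(W) (D(W) = sqrt(2*W) = sqrt(2)*sqrt(W))
I(f) = -4 + f**2 (I(f) = -4 + f*f = -4 + f**2)
m(K, s) = 12 (m(K, s) = 4 + 2*(-4 + (sqrt(2)*sqrt(4))**2) = 4 + 2*(-4 + (sqrt(2)*2)**2) = 4 + 2*(-4 + (2*sqrt(2))**2) = 4 + 2*(-4 + 8) = 4 + 2*4 = 4 + 8 = 12)
v(k) = k/163 (v(k) = k*(1/163) = k/163)
3209/v(m(-14, -7)) = 3209/(((1/163)*12)) = 3209/(12/163) = 3209*(163/12) = 523067/12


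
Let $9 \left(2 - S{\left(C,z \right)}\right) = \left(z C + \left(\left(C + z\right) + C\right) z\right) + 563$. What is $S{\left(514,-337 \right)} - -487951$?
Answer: $533011$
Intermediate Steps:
$S{\left(C,z \right)} = - \frac{545}{9} - \frac{C z}{9} - \frac{z \left(z + 2 C\right)}{9}$ ($S{\left(C,z \right)} = 2 - \frac{\left(z C + \left(\left(C + z\right) + C\right) z\right) + 563}{9} = 2 - \frac{\left(C z + \left(z + 2 C\right) z\right) + 563}{9} = 2 - \frac{\left(C z + z \left(z + 2 C\right)\right) + 563}{9} = 2 - \frac{563 + C z + z \left(z + 2 C\right)}{9} = 2 - \left(\frac{563}{9} + \frac{C z}{9} + \frac{z \left(z + 2 C\right)}{9}\right) = - \frac{545}{9} - \frac{C z}{9} - \frac{z \left(z + 2 C\right)}{9}$)
$S{\left(514,-337 \right)} - -487951 = \left(- \frac{545}{9} - \frac{\left(-337\right)^{2}}{9} - \frac{514}{3} \left(-337\right)\right) - -487951 = \left(- \frac{545}{9} - \frac{113569}{9} + \frac{173218}{3}\right) + 487951 = 45060 + 487951 = 533011$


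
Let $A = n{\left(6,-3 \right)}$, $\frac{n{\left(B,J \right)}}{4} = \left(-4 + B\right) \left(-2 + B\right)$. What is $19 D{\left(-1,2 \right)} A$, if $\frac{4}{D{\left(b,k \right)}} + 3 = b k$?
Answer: $- \frac{2432}{5} \approx -486.4$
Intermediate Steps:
$n{\left(B,J \right)} = 4 \left(-4 + B\right) \left(-2 + B\right)$
$D{\left(b,k \right)} = \frac{4}{-3 + b k}$
$A = 32$ ($A = 32 - 144 + 4 \cdot 6^{2} = 32 - 144 + 4 \cdot 36 = 32 - 144 + 144 = 32$)
$19 D{\left(-1,2 \right)} A = 19 \frac{4}{-3 - 2} \cdot 32 = 19 \frac{4}{-5} \cdot 32 = 19 \cdot 4 \left(- \frac{1}{5}\right) 32 = 19 \left(- \frac{4}{5}\right) 32 = \left(- \frac{76}{5}\right) 32 = - \frac{2432}{5}$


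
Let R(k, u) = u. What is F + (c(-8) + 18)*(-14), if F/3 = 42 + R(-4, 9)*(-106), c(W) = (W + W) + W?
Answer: -2652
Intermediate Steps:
c(W) = 3*W (c(W) = 2*W + W = 3*W)
F = -2736 (F = 3*(42 + 9*(-106)) = 3*(42 - 954) = 3*(-912) = -2736)
F + (c(-8) + 18)*(-14) = -2736 + (3*(-8) + 18)*(-14) = -2736 + (-24 + 18)*(-14) = -2736 - 6*(-14) = -2736 + 84 = -2652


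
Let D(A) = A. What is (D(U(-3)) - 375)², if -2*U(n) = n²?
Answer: 576081/4 ≈ 1.4402e+5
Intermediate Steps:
U(n) = -n²/2
(D(U(-3)) - 375)² = (-½*(-3)² - 375)² = (-½*9 - 375)² = (-9/2 - 375)² = (-759/2)² = 576081/4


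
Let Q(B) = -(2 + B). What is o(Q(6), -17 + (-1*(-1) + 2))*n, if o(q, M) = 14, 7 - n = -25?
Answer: 448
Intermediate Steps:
n = 32 (n = 7 - 1*(-25) = 7 + 25 = 32)
Q(B) = -2 - B
o(Q(6), -17 + (-1*(-1) + 2))*n = 14*32 = 448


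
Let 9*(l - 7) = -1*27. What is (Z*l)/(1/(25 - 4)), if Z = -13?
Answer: -1092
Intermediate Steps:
l = 4 (l = 7 + (-1*27)/9 = 7 + (⅑)*(-27) = 7 - 3 = 4)
(Z*l)/(1/(25 - 4)) = (-13*4)/(1/(25 - 4)) = -52/(1/21) = -52/1/21 = -52*21 = -1092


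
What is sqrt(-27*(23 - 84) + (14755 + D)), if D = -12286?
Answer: 14*sqrt(21) ≈ 64.156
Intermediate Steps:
sqrt(-27*(23 - 84) + (14755 + D)) = sqrt(-27*(23 - 84) + (14755 - 12286)) = sqrt(-27*(-61) + 2469) = sqrt(1647 + 2469) = sqrt(4116) = 14*sqrt(21)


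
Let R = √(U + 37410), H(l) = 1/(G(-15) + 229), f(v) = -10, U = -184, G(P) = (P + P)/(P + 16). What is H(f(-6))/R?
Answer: √37226/7407974 ≈ 2.6045e-5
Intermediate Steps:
G(P) = 2*P/(16 + P) (G(P) = (2*P)/(16 + P) = 2*P/(16 + P))
H(l) = 1/199 (H(l) = 1/(2*(-15)/(16 - 15) + 229) = 1/(2*(-15)/1 + 229) = 1/(2*(-15)*1 + 229) = 1/(-30 + 229) = 1/199)
R = √37226 (R = √(-184 + 37410) = √37226 ≈ 192.94)
H(f(-6))/R = 1/(199*(√37226)) = (√37226/37226)/199 = √37226/7407974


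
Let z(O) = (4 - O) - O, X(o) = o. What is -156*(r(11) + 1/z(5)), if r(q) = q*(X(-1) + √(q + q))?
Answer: 1742 - 1716*√22 ≈ -6306.8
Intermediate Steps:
r(q) = q*(-1 + √2*√q) (r(q) = q*(-1 + √(q + q)) = q*(-1 + √(2*q)) = q*(-1 + √2*√q))
z(O) = 4 - 2*O
-156*(r(11) + 1/z(5)) = -156*((-1*11 + √2*11^(3/2)) + 1/(4 - 2*5)) = -156*((-11 + √2*(11*√11)) + 1/(4 - 10)) = -156*((-11 + 11*√22) + 1/(-6)) = -156*((-11 + 11*√22) - ⅙) = -156*(-67/6 + 11*√22) = 1742 - 1716*√22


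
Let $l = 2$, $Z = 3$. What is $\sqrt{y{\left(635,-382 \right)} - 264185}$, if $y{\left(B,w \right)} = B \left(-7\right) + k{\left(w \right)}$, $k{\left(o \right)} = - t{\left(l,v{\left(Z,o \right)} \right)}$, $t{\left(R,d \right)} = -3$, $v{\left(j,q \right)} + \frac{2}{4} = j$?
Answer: $i \sqrt{268627} \approx 518.29 i$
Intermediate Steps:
$v{\left(j,q \right)} = - \frac{1}{2} + j$
$k{\left(o \right)} = 3$ ($k{\left(o \right)} = \left(-1\right) \left(-3\right) = 3$)
$y{\left(B,w \right)} = 3 - 7 B$ ($y{\left(B,w \right)} = B \left(-7\right) + 3 = - 7 B + 3 = 3 - 7 B$)
$\sqrt{y{\left(635,-382 \right)} - 264185} = \sqrt{\left(3 - 4445\right) - 264185} = \sqrt{-4442 - 264185} = \sqrt{-268627} = i \sqrt{268627}$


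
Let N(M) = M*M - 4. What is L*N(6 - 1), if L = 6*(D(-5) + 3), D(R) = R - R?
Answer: 378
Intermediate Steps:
D(R) = 0
N(M) = -4 + M**2 (N(M) = M**2 - 4 = -4 + M**2)
L = 18 (L = 6*(0 + 3) = 6*3 = 18)
L*N(6 - 1) = 18*(-4 + (6 - 1)**2) = 18*(-4 + 5**2) = 18*(-4 + 25) = 18*21 = 378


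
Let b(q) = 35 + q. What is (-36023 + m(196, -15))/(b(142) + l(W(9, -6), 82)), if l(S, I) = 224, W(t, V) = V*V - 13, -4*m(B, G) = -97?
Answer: -143995/1604 ≈ -89.772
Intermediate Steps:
m(B, G) = 97/4 (m(B, G) = -1/4*(-97) = 97/4)
W(t, V) = -13 + V**2 (W(t, V) = V**2 - 13 = -13 + V**2)
(-36023 + m(196, -15))/(b(142) + l(W(9, -6), 82)) = (-36023 + 97/4)/((35 + 142) + 224) = -143995/(4*(177 + 224)) = -143995/4/401 = -143995/4*1/401 = -143995/1604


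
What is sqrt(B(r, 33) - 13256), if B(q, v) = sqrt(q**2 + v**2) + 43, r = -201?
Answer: sqrt(-13213 + 3*sqrt(4610)) ≈ 114.06*I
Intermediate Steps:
B(q, v) = 43 + sqrt(q**2 + v**2)
sqrt(B(r, 33) - 13256) = sqrt((43 + sqrt((-201)**2 + 33**2)) - 13256) = sqrt((43 + sqrt(40401 + 1089)) - 13256) = sqrt((43 + sqrt(41490)) - 13256) = sqrt((43 + 3*sqrt(4610)) - 13256) = sqrt(-13213 + 3*sqrt(4610))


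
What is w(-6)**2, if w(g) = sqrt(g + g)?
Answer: -12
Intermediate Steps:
w(g) = sqrt(2)*sqrt(g) (w(g) = sqrt(2*g) = sqrt(2)*sqrt(g))
w(-6)**2 = (sqrt(2)*sqrt(-6))**2 = (sqrt(2)*(I*sqrt(6)))**2 = (2*I*sqrt(3))**2 = -12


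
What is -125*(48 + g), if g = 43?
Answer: -11375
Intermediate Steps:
-125*(48 + g) = -125*(48 + 43) = -125*91 = -11375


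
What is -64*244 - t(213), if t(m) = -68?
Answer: -15548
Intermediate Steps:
-64*244 - t(213) = -64*244 - 1*(-68) = -15616 + 68 = -15548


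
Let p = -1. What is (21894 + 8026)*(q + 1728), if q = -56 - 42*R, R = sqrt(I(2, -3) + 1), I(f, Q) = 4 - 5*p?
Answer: 50026240 - 1256640*sqrt(10) ≈ 4.6052e+7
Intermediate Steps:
I(f, Q) = 9 (I(f, Q) = 4 - 5*(-1) = 4 + 5 = 9)
R = sqrt(10) (R = sqrt(9 + 1) = sqrt(10) ≈ 3.1623)
q = -56 - 42*sqrt(10) ≈ -188.82
(21894 + 8026)*(q + 1728) = (21894 + 8026)*((-56 - 42*sqrt(10)) + 1728) = 29920*(1672 - 42*sqrt(10)) = 50026240 - 1256640*sqrt(10)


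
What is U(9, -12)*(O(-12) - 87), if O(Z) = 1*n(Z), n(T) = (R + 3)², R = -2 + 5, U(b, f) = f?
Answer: 612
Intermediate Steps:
R = 3
n(T) = 36 (n(T) = (3 + 3)² = 6² = 36)
O(Z) = 36 (O(Z) = 1*36 = 36)
U(9, -12)*(O(-12) - 87) = -12*(36 - 87) = -12*(-51) = 612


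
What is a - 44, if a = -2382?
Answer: -2426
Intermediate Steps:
a - 44 = -2382 - 44 = -2426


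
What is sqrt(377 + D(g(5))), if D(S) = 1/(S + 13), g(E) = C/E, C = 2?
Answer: 4*sqrt(105793)/67 ≈ 19.418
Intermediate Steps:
g(E) = 2/E
D(S) = 1/(13 + S)
sqrt(377 + D(g(5))) = sqrt(377 + 1/(13 + 2/5)) = sqrt(377 + 1/(67/5)) = sqrt(377 + 5/67) = sqrt(25264/67) = 4*sqrt(105793)/67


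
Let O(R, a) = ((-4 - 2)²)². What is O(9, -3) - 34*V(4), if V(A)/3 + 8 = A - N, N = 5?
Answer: 2214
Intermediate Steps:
O(R, a) = 1296 (O(R, a) = ((-6)²)² = 36² = 1296)
V(A) = -39 + 3*A (V(A) = -24 + 3*(A - 1*5) = -24 + 3*(A - 5) = -24 + 3*(-5 + A) = -24 + (-15 + 3*A) = -39 + 3*A)
O(9, -3) - 34*V(4) = 1296 - 34*(-39 + 3*4) = 1296 - 34*(-39 + 12) = 1296 - 34*(-27) = 1296 + 918 = 2214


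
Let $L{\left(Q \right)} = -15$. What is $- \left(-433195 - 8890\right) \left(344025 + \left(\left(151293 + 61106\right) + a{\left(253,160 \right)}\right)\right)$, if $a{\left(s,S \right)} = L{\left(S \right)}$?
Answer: $245980072765$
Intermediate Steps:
$a{\left(s,S \right)} = -15$
$- \left(-433195 - 8890\right) \left(344025 + \left(\left(151293 + 61106\right) + a{\left(253,160 \right)}\right)\right) = - \left(-433195 - 8890\right) \left(344025 + \left(\left(151293 + 61106\right) - 15\right)\right) = - \left(-442085\right) \left(344025 + \left(212399 - 15\right)\right) = - \left(-442085\right) \left(344025 + 212384\right) = - \left(-442085\right) 556409 = \left(-1\right) \left(-245980072765\right) = 245980072765$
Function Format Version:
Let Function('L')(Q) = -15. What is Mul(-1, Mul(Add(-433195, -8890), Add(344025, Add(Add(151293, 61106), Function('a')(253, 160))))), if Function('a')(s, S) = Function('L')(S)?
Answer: 245980072765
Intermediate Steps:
Function('a')(s, S) = -15
Mul(-1, Mul(Add(-433195, -8890), Add(344025, Add(Add(151293, 61106), Function('a')(253, 160))))) = Mul(-1, Mul(Add(-433195, -8890), Add(344025, Add(Add(151293, 61106), -15)))) = Mul(-1, Mul(-442085, Add(344025, Add(212399, -15)))) = Mul(-1, Mul(-442085, Add(344025, 212384))) = Mul(-1, Mul(-442085, 556409)) = Mul(-1, -245980072765) = 245980072765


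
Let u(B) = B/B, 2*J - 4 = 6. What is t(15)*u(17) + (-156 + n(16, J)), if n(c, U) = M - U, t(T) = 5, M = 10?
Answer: -146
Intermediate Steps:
J = 5 (J = 2 + (½)*6 = 2 + 3 = 5)
n(c, U) = 10 - U
u(B) = 1
t(15)*u(17) + (-156 + n(16, J)) = 5*1 + (-156 + (10 - 1*5)) = 5 + (-156 + (10 - 5)) = 5 + (-156 + 5) = 5 - 151 = -146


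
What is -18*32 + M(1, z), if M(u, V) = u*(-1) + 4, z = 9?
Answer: -573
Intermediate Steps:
M(u, V) = 4 - u (M(u, V) = -u + 4 = 4 - u)
-18*32 + M(1, z) = -18*32 + (4 - 1*1) = -576 + (4 - 1) = -576 + 3 = -573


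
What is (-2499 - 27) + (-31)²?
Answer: -1565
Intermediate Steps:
(-2499 - 27) + (-31)² = -2526 + 961 = -1565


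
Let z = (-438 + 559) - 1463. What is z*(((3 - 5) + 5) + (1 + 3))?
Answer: -9394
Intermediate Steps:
z = -1342 (z = 121 - 1463 = -1342)
z*(((3 - 5) + 5) + (1 + 3)) = -1342*(((3 - 5) + 5) + (1 + 3)) = -1342*((-2 + 5) + 4) = -1342*(3 + 4) = -1342*7 = -9394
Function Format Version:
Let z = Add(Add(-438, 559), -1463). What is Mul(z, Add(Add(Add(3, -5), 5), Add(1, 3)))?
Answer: -9394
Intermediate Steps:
z = -1342 (z = Add(121, -1463) = -1342)
Mul(z, Add(Add(Add(3, -5), 5), Add(1, 3))) = Mul(-1342, Add(Add(Add(3, -5), 5), Add(1, 3))) = Mul(-1342, Add(Add(-2, 5), 4)) = Mul(-1342, Add(3, 4)) = Mul(-1342, 7) = -9394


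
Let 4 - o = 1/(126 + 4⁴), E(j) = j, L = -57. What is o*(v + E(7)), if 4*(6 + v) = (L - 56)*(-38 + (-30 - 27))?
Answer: 16398453/1528 ≈ 10732.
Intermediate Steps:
v = 10711/4 (v = -6 + ((-57 - 56)*(-38 + (-30 - 27)))/4 = -6 + (-113*(-38 - 57))/4 = -6 + (-113*(-95))/4 = -6 + (¼)*10735 = -6 + 10735/4 = 10711/4 ≈ 2677.8)
o = 1527/382 (o = 4 - 1/(126 + 4⁴) = 4 - 1/(126 + 256) = 4 - 1/382 = 1527/382 ≈ 3.9974)
o*(v + E(7)) = 1527*(10711/4 + 7)/382 = (1527/382)*(10739/4) = 16398453/1528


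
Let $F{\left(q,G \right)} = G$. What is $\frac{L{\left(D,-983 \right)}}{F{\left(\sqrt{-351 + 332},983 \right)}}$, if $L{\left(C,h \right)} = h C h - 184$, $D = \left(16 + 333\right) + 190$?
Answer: $\frac{520829587}{983} \approx 5.2984 \cdot 10^{5}$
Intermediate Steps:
$D = 539$ ($D = 349 + 190 = 539$)
$L{\left(C,h \right)} = -184 + C h^{2}$ ($L{\left(C,h \right)} = C h h - 184 = C h^{2} - 184 = -184 + C h^{2}$)
$\frac{L{\left(D,-983 \right)}}{F{\left(\sqrt{-351 + 332},983 \right)}} = \frac{-184 + 539 \left(-983\right)^{2}}{983} = \left(-184 + 539 \cdot 966289\right) \frac{1}{983} = \left(-184 + 520829771\right) \frac{1}{983} = 520829587 \cdot \frac{1}{983} = \frac{520829587}{983}$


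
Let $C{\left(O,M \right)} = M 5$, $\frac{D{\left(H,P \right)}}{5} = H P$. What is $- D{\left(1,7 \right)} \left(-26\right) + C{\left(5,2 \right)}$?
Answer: $920$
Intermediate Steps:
$D{\left(H,P \right)} = 5 H P$
$C{\left(O,M \right)} = 5 M$
$- D{\left(1,7 \right)} \left(-26\right) + C{\left(5,2 \right)} = - 5 \cdot 1 \cdot 7 \left(-26\right) + 5 \cdot 2 = \left(-1\right) 35 \left(-26\right) + 10 = \left(-35\right) \left(-26\right) + 10 = 910 + 10 = 920$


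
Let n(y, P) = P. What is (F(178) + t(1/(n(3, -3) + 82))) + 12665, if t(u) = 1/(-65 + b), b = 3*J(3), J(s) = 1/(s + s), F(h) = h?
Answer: 1656745/129 ≈ 12843.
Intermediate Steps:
J(s) = 1/(2*s)
b = ½ (b = 3*((½)/3) = 3*((½)*(⅓)) = 3*(⅙) = ½ ≈ 0.50000)
t(u) = -2/129 (t(u) = 1/(-65 + ½) = 1/(-129/2) = -2/129)
(F(178) + t(1/(n(3, -3) + 82))) + 12665 = (178 - 2/129) + 12665 = 22960/129 + 12665 = 1656745/129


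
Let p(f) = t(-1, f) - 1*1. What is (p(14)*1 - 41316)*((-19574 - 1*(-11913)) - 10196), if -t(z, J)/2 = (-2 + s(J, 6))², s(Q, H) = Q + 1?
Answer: 743833335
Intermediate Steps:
s(Q, H) = 1 + Q
t(z, J) = -2*(-1 + J)² (t(z, J) = -2*(-2 + (1 + J))² = -2*(-1 + J)²)
p(f) = -1 - 2*(-1 + f)² (p(f) = -2*(-1 + f)² - 1*1 = -2*(-1 + f)² - 1 = -1 - 2*(-1 + f)²)
(p(14)*1 - 41316)*((-19574 - 1*(-11913)) - 10196) = ((-1 - 2*(-1 + 14)²)*1 - 41316)*((-19574 - 1*(-11913)) - 10196) = ((-1 - 2*13²)*1 - 41316)*((-19574 + 11913) - 10196) = ((-1 - 2*169)*1 - 41316)*(-7661 - 10196) = ((-1 - 338)*1 - 41316)*(-17857) = (-339*1 - 41316)*(-17857) = (-339 - 41316)*(-17857) = -41655*(-17857) = 743833335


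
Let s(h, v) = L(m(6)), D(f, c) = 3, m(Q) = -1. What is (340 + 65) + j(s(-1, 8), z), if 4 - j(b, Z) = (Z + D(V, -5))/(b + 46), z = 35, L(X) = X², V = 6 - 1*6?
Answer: 19185/47 ≈ 408.19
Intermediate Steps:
V = 0 (V = 6 - 6 = 0)
s(h, v) = 1 (s(h, v) = (-1)² = 1)
j(b, Z) = 4 - (3 + Z)/(46 + b) (j(b, Z) = 4 - (Z + 3)/(b + 46) = 4 - (3 + Z)/(46 + b))
(340 + 65) + j(s(-1, 8), z) = (340 + 65) + (181 - 1*35 + 4*1)/(46 + 1) = 405 + (181 - 35 + 4)/47 = 405 + (1/47)*150 = 405 + 150/47 = 19185/47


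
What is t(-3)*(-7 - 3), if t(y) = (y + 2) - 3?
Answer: 40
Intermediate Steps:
t(y) = -1 + y (t(y) = (2 + y) - 3 = -1 + y)
t(-3)*(-7 - 3) = (-1 - 3)*(-7 - 3) = -4*(-10) = 40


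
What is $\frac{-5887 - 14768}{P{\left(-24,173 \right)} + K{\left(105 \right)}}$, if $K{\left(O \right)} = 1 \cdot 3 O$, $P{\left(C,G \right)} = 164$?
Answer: $- \frac{20655}{479} \approx -43.121$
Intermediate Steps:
$K{\left(O \right)} = 3 O$
$\frac{-5887 - 14768}{P{\left(-24,173 \right)} + K{\left(105 \right)}} = \frac{-5887 - 14768}{164 + 3 \cdot 105} = - \frac{20655}{164 + 315} = - \frac{20655}{479}$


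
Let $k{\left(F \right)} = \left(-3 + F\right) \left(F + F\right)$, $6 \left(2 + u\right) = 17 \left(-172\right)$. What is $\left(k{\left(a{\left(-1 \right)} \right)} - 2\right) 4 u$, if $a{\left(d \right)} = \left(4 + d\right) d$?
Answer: $- \frac{199648}{3} \approx -66549.0$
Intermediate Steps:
$a{\left(d \right)} = d \left(4 + d\right)$
$u = - \frac{1468}{3}$ ($u = -2 + \frac{17 \left(-172\right)}{6} = -2 + \frac{1}{6} \left(-2924\right) = -2 - \frac{1462}{3} = - \frac{1468}{3} \approx -489.33$)
$k{\left(F \right)} = 2 F \left(-3 + F\right)$ ($k{\left(F \right)} = \left(-3 + F\right) 2 F = 2 F \left(-3 + F\right)$)
$\left(k{\left(a{\left(-1 \right)} \right)} - 2\right) 4 u = \left(2 \left(- (4 - 1)\right) \left(-3 - \left(4 - 1\right)\right) - 2\right) 4 \left(- \frac{1468}{3}\right) = \left(2 \left(\left(-1\right) 3\right) \left(-3 - 3\right) - 2\right) 4 \left(- \frac{1468}{3}\right) = \left(2 \left(-3\right) \left(-3 - 3\right) - 2\right) 4 \left(- \frac{1468}{3}\right) = \left(2 \left(-3\right) \left(-6\right) - 2\right) 4 \left(- \frac{1468}{3}\right) = \left(36 - 2\right) 4 \left(- \frac{1468}{3}\right) = 34 \cdot 4 \left(- \frac{1468}{3}\right) = 136 \left(- \frac{1468}{3}\right) = - \frac{199648}{3}$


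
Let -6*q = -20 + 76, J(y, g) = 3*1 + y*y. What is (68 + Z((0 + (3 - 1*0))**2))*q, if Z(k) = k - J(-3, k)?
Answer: -1820/3 ≈ -606.67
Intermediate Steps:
J(y, g) = 3 + y**2
q = -28/3 (q = -(-20 + 76)/6 = -1/6*56 = -28/3 ≈ -9.3333)
Z(k) = -12 + k (Z(k) = k - (3 + (-3)**2) = k - (3 + 9) = k - 1*12 = k - 12 = -12 + k)
(68 + Z((0 + (3 - 1*0))**2))*q = (68 + (-12 + (0 + (3 - 1*0))**2))*(-28/3) = (68 + (-12 + (0 + (3 + 0))**2))*(-28/3) = (68 + (-12 + (0 + 3)**2))*(-28/3) = (68 + (-12 + 3**2))*(-28/3) = (68 + (-12 + 9))*(-28/3) = (68 - 3)*(-28/3) = 65*(-28/3) = -1820/3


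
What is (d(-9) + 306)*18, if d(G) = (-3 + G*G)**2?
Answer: 115020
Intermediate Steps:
d(G) = (-3 + G**2)**2
(d(-9) + 306)*18 = ((-3 + (-9)**2)**2 + 306)*18 = ((-3 + 81)**2 + 306)*18 = (78**2 + 306)*18 = (6084 + 306)*18 = 6390*18 = 115020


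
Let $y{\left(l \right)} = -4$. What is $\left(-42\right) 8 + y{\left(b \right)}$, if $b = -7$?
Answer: $-340$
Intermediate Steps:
$\left(-42\right) 8 + y{\left(b \right)} = \left(-42\right) 8 - 4 = -336 - 4 = -340$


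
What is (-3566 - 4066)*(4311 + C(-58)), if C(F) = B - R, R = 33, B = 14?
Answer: -32756544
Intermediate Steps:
C(F) = -19 (C(F) = 14 - 1*33 = 14 - 33 = -19)
(-3566 - 4066)*(4311 + C(-58)) = (-3566 - 4066)*(4311 - 19) = -7632*4292 = -32756544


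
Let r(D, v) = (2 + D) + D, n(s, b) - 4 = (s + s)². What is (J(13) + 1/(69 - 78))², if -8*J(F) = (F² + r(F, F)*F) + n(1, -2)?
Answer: 23785129/5184 ≈ 4588.2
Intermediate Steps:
n(s, b) = 4 + 4*s² (n(s, b) = 4 + (s + s)² = 4 + (2*s)² = 4 + 4*s²)
r(D, v) = 2 + 2*D
J(F) = -1 - F²/8 - F*(2 + 2*F)/8 (J(F) = -((F² + (2 + 2*F)*F) + (4 + 4*1²))/8 = -((F² + F*(2 + 2*F)) + (4 + 4*1))/8 = -((F² + F*(2 + 2*F)) + (4 + 4))/8 = -((F² + F*(2 + 2*F)) + 8)/8 = -(8 + F² + F*(2 + 2*F))/8 = -1 - F²/8 - F*(2 + 2*F)/8)
(J(13) + 1/(69 - 78))² = ((-1 - 3/8*13² - ¼*13) + 1/(69 - 78))² = ((-1 - 3/8*169 - 13/4) + 1/(-9))² = ((-1 - 507/8 - 13/4) - ⅑)² = (-541/8 - ⅑)² = (-4877/72)² = 23785129/5184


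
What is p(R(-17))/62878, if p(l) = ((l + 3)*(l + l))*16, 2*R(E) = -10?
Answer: 160/31439 ≈ 0.0050892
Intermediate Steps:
R(E) = -5 (R(E) = (½)*(-10) = -5)
p(l) = 32*l*(3 + l) (p(l) = ((3 + l)*(2*l))*16 = (2*l*(3 + l))*16 = 32*l*(3 + l))
p(R(-17))/62878 = (32*(-5)*(3 - 5))/62878 = (32*(-5)*(-2))*(1/62878) = 320*(1/62878) = 160/31439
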